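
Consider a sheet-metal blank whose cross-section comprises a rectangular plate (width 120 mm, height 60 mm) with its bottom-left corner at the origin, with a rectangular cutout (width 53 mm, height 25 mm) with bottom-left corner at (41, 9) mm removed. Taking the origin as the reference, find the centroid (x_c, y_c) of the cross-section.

plate: A = 120 × 60 = 7200.00, centroid at (60.00, 30.00).
hole: A = −(53 × 25) = -1325.00, centroid at (67.50, 21.50).
ΣA = 5875.00 mm², ΣAx_c = 342562.50 mm³, ΣAy_c = 187512.50 mm³.
x_c = 342562.50/5875.00 = 58.31 mm; y_c = 187512.50/5875.00 = 31.92 mm.

x_c = 58.31 mm, y_c = 31.92 mm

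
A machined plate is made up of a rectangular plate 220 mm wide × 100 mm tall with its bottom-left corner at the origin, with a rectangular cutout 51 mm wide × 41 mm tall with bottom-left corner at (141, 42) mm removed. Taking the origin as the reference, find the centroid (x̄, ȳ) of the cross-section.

plate: A = 220 × 100 = 22000.00, centroid at (110.00, 50.00).
hole: A = −(51 × 41) = -2091.00, centroid at (166.50, 62.50).
ΣA = 19909.00 mm², ΣAx̄ = 2071848.50 mm³, ΣAȳ = 969312.50 mm³.
x̄ = 2071848.50/19909.00 = 104.07 mm; ȳ = 969312.50/19909.00 = 48.69 mm.

x̄ = 104.07 mm, ȳ = 48.69 mm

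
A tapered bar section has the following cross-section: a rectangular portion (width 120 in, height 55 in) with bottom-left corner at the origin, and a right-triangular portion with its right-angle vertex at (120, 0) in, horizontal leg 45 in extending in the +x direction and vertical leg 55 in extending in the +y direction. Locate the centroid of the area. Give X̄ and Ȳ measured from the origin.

X̄ = 71.84 in, Ȳ = 26.05 in

rectangular portion: A = 120 × 55 = 6600.00, centroid at (60.00, 27.50).
triangular portion: A = ½·45·55 = 1237.50, centroid at (135.00, 18.33).
ΣA = 7837.50 in²
ΣAX̄ = (6600.00)(60.00) + (1237.50)(135.00) = 563062.50 in³
ΣAȲ = (6600.00)(27.50) + (1237.50)(18.33) = 204187.50 in³
X̄ = 563062.50 / 7837.50 = 71.84 in
Ȳ = 204187.50 / 7837.50 = 26.05 in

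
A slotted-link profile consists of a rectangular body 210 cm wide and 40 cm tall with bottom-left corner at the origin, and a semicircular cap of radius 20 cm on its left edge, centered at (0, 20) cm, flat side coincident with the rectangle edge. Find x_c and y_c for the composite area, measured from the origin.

x_c = 97.10 cm, y_c = 20.00 cm

rectangular body: A = 210 × 40 = 8400.00, centroid at (105.00, 20.00).
semicircular end: A = ½π·20² = 628.32, centroid at (-8.49, 20.00).
ΣA = 9028.32 cm²
ΣAx_c = (8400.00)(105.00) + (628.32)(-8.49) = 876666.67 cm³
ΣAy_c = (8400.00)(20.00) + (628.32)(20.00) = 180566.37 cm³
x_c = 876666.67 / 9028.32 = 97.10 cm
y_c = 180566.37 / 9028.32 = 20.00 cm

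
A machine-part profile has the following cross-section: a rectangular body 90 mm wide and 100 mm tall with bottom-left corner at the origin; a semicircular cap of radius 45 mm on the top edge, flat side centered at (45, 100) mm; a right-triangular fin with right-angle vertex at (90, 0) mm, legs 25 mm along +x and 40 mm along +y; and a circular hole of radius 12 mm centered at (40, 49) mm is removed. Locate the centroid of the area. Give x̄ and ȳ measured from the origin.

rectangular body: A = 90 × 100 = 9000.00, centroid at (45.00, 50.00).
semicircular top: A = ½π·45² = 3180.86, centroid at (45.00, 119.10).
triangular fin: A = ½·25·40 = 500.00, centroid at (98.33, 13.33).
hole: A = −π·12² = -452.39, centroid at (40.00, 49.00).
ΣA = 12228.47 mm², ΣAx̄ = 579209.91 mm³, ΣAȳ = 813335.85 mm³.
x̄ = 579209.91/12228.47 = 47.37 mm; ȳ = 813335.85/12228.47 = 66.51 mm.

x̄ = 47.37 mm, ȳ = 66.51 mm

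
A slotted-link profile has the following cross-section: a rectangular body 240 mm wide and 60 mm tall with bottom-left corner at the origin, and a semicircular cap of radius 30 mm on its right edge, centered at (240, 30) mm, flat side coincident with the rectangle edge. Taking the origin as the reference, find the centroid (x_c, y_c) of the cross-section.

Part | A | x̄ᵢ | ȳᵢ | A·x̄ᵢ | A·ȳᵢ
rectangular body | 14400.00 | 120.00 | 30.00 | 1728000.00 | 432000.00
semicircular end | 1413.72 | 252.73 | 30.00 | 357292.01 | 42411.50
Σ | 15813.72 |  |  | 2085292.01 | 474411.50
x_c = 2085292.01 / 15813.72 = 131.87 mm
y_c = 474411.50 / 15813.72 = 30.00 mm

x_c = 131.87 mm, y_c = 30.00 mm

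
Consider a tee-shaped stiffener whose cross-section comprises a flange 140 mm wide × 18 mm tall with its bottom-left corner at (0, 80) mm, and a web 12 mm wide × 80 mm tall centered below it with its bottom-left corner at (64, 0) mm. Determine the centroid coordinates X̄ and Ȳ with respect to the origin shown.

Part | A | x̄ᵢ | ȳᵢ | A·x̄ᵢ | A·ȳᵢ
web | 960.00 | 70.00 | 40.00 | 67200.00 | 38400.00
flange | 2520.00 | 70.00 | 89.00 | 176400.00 | 224280.00
Σ | 3480.00 |  |  | 243600.00 | 262680.00
X̄ = 243600.00 / 3480.00 = 70.00 mm
Ȳ = 262680.00 / 3480.00 = 75.48 mm

X̄ = 70.00 mm, Ȳ = 75.48 mm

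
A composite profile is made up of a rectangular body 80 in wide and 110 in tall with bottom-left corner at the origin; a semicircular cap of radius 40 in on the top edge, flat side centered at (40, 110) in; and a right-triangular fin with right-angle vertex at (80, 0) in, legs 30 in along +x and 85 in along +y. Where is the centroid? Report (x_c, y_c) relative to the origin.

rectangular body: A = 80 × 110 = 8800.00, centroid at (40.00, 55.00).
semicircular top: A = ½π·40² = 2513.27, centroid at (40.00, 126.98).
triangular fin: A = ½·30·85 = 1275.00, centroid at (90.00, 28.33).
ΣA = 12588.27 in², ΣAx_c = 567280.96 in³, ΣAy_c = 839251.82 in³.
x_c = 567280.96/12588.27 = 45.06 in; y_c = 839251.82/12588.27 = 66.67 in.

x_c = 45.06 in, y_c = 66.67 in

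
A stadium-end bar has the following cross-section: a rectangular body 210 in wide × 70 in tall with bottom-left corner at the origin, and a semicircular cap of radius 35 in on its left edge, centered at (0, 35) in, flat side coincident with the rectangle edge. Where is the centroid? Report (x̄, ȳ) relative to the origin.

rectangular body: A = 210 × 70 = 14700.00, centroid at (105.00, 35.00).
semicircular end: A = ½π·35² = 1924.23, centroid at (-14.85, 35.00).
ΣA = 16624.23 in², ΣAx̄ = 1514916.67 in³, ΣAȳ = 581847.89 in³.
x̄ = 1514916.67/16624.23 = 91.13 in; ȳ = 581847.89/16624.23 = 35.00 in.

x̄ = 91.13 in, ȳ = 35.00 in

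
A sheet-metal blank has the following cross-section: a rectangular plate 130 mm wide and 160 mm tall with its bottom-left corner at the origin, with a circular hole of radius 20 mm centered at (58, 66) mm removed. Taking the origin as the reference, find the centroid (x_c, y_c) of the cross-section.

x_c = 65.45 mm, y_c = 80.90 mm

Part | A | x̄ᵢ | ȳᵢ | A·x̄ᵢ | A·ȳᵢ
plate | 20800.00 | 65.00 | 80.00 | 1352000.00 | 1664000.00
hole | -1256.64 | 58.00 | 66.00 | -72884.95 | -82938.05
Σ | 19543.36 |  |  | 1279115.05 | 1581061.95
x_c = 1279115.05 / 19543.36 = 65.45 mm
y_c = 1581061.95 / 19543.36 = 80.90 mm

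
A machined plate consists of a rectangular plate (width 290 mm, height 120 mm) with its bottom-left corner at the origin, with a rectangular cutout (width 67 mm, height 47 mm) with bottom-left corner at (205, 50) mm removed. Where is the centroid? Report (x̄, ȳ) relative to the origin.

plate: A = 290 × 120 = 34800.00, centroid at (145.00, 60.00).
hole: A = −(67 × 47) = -3149.00, centroid at (238.50, 73.50).
ΣA = 31651.00 mm²
ΣAx̄ = (34800.00)(145.00) + (-3149.00)(238.50) = 4294963.50 mm³
ΣAȳ = (34800.00)(60.00) + (-3149.00)(73.50) = 1856548.50 mm³
x̄ = 4294963.50 / 31651.00 = 135.70 mm
ȳ = 1856548.50 / 31651.00 = 58.66 mm

x̄ = 135.70 mm, ȳ = 58.66 mm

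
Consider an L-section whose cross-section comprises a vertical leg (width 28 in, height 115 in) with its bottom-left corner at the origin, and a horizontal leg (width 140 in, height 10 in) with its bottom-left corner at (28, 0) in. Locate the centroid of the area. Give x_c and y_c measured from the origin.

x_c = 39.45 in, y_c = 41.59 in

Part | A | x̄ᵢ | ȳᵢ | A·x̄ᵢ | A·ȳᵢ
vertical leg | 3220.00 | 14.00 | 57.50 | 45080.00 | 185150.00
horizontal leg | 1400.00 | 98.00 | 5.00 | 137200.00 | 7000.00
Σ | 4620.00 |  |  | 182280.00 | 192150.00
x_c = 182280.00 / 4620.00 = 39.45 in
y_c = 192150.00 / 4620.00 = 41.59 in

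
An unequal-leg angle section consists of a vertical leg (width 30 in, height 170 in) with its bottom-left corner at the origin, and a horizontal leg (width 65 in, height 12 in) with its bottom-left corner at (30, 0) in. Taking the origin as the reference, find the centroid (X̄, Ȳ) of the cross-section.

X̄ = 21.30 in, Ȳ = 74.52 in

vertical leg: A = 30 × 170 = 5100.00, centroid at (15.00, 85.00).
horizontal leg: A = 65 × 12 = 780.00, centroid at (62.50, 6.00).
ΣA = 5880.00 in², ΣAX̄ = 125250.00 in³, ΣAȲ = 438180.00 in³.
X̄ = 125250.00/5880.00 = 21.30 in; Ȳ = 438180.00/5880.00 = 74.52 in.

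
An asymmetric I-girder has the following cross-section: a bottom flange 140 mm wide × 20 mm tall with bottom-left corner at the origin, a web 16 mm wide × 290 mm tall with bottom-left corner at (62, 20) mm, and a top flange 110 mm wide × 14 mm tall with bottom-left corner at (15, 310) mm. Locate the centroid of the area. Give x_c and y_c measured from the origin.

x_c = 70.00 mm, y_c = 142.74 mm

Part | A | x̄ᵢ | ȳᵢ | A·x̄ᵢ | A·ȳᵢ
bottom flange | 2800.00 | 70.00 | 10.00 | 196000.00 | 28000.00
web | 4640.00 | 70.00 | 165.00 | 324800.00 | 765600.00
top flange | 1540.00 | 70.00 | 317.00 | 107800.00 | 488180.00
Σ | 8980.00 |  |  | 628600.00 | 1281780.00
x_c = 628600.00 / 8980.00 = 70.00 mm
y_c = 1281780.00 / 8980.00 = 142.74 mm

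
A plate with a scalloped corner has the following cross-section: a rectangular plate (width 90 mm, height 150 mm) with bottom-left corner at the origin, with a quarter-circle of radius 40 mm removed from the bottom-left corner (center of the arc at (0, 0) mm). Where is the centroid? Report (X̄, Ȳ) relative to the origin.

plate: A = 90 × 150 = 13500.00, centroid at (45.00, 75.00).
removed quarter-circle: A = −¼π·40² = -1256.64, centroid at (16.98, 16.98).
ΣA = 12243.36 mm²
ΣAX̄ = (13500.00)(45.00) + (-1256.64)(16.98) = 586166.67 mm³
ΣAȲ = (13500.00)(75.00) + (-1256.64)(16.98) = 991166.67 mm³
X̄ = 586166.67 / 12243.36 = 47.88 mm
Ȳ = 991166.67 / 12243.36 = 80.96 mm

X̄ = 47.88 mm, Ȳ = 80.96 mm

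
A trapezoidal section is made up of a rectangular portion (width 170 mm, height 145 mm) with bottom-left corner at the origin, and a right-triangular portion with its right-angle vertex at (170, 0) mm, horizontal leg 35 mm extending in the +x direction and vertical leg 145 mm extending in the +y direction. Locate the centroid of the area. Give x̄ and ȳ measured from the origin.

x̄ = 94.02 mm, ȳ = 70.24 mm

Part | A | x̄ᵢ | ȳᵢ | A·x̄ᵢ | A·ȳᵢ
rectangular portion | 24650.00 | 85.00 | 72.50 | 2095250.00 | 1787125.00
triangular portion | 2537.50 | 181.67 | 48.33 | 460979.17 | 122645.83
Σ | 27187.50 |  |  | 2556229.17 | 1909770.83
x̄ = 2556229.17 / 27187.50 = 94.02 mm
ȳ = 1909770.83 / 27187.50 = 70.24 mm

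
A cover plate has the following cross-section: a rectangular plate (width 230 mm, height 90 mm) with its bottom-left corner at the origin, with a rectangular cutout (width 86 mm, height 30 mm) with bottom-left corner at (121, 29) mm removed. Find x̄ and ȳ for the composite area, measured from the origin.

x̄ = 108.02 mm, ȳ = 45.14 mm

plate: A = 230 × 90 = 20700.00, centroid at (115.00, 45.00).
hole: A = −(86 × 30) = -2580.00, centroid at (164.00, 44.00).
ΣA = 18120.00 mm², ΣAx̄ = 1957380.00 mm³, ΣAȳ = 817980.00 mm³.
x̄ = 1957380.00/18120.00 = 108.02 mm; ȳ = 817980.00/18120.00 = 45.14 mm.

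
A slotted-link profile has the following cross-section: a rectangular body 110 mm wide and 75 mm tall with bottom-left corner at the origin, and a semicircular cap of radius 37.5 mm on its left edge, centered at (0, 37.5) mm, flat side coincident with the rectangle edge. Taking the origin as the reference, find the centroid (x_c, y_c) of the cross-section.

x_c = 40.02 mm, y_c = 37.50 mm

rectangular body: A = 110 × 75 = 8250.00, centroid at (55.00, 37.50).
semicircular end: A = ½π·37.5² = 2208.93, centroid at (-15.92, 37.50).
ΣA = 10458.93 mm², ΣAx_c = 418593.75 mm³, ΣAy_c = 392209.96 mm³.
x_c = 418593.75/10458.93 = 40.02 mm; y_c = 392209.96/10458.93 = 37.50 mm.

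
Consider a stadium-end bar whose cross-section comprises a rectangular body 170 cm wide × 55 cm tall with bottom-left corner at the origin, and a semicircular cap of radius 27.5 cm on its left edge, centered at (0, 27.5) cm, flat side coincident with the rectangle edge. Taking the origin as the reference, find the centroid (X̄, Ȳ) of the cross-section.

Part | A | x̄ᵢ | ȳᵢ | A·x̄ᵢ | A·ȳᵢ
rectangular body | 9350.00 | 85.00 | 27.50 | 794750.00 | 257125.00
semicircular end | 1187.91 | -11.67 | 27.50 | -13864.58 | 32667.65
Σ | 10537.91 |  |  | 780885.42 | 289792.65
X̄ = 780885.42 / 10537.91 = 74.10 cm
Ȳ = 289792.65 / 10537.91 = 27.50 cm

X̄ = 74.10 cm, Ȳ = 27.50 cm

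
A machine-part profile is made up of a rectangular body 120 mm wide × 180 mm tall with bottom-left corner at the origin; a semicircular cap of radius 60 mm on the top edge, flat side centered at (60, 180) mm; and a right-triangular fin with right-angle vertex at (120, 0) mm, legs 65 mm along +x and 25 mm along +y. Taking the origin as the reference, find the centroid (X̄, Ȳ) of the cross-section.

X̄ = 62.36 mm, Ȳ = 110.90 mm

rectangular body: A = 120 × 180 = 21600.00, centroid at (60.00, 90.00).
semicircular top: A = ½π·60² = 5654.87, centroid at (60.00, 205.46).
triangular fin: A = ½·65·25 = 812.50, centroid at (141.67, 8.33).
ΣA = 28067.37 mm²
ΣAX̄ = (21600.00)(60.00) + (5654.87)(60.00) + (812.50)(141.67) = 1750396.17 mm³
ΣAȲ = (21600.00)(90.00) + (5654.87)(205.46) + (812.50)(8.33) = 3112646.85 mm³
X̄ = 1750396.17 / 28067.37 = 62.36 mm
Ȳ = 3112646.85 / 28067.37 = 110.90 mm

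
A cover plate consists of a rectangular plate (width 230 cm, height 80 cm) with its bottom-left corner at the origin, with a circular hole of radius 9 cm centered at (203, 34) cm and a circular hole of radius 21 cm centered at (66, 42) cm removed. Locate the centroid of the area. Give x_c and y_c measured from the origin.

x_c = 117.71 cm, y_c = 39.93 cm

Part | A | x̄ᵢ | ȳᵢ | A·x̄ᵢ | A·ȳᵢ
plate | 18400.00 | 115.00 | 40.00 | 2116000.00 | 736000.00
hole 1 | -254.47 | 203.00 | 34.00 | -51657.21 | -8651.95
hole 2 | -1385.44 | 66.00 | 42.00 | -91439.20 | -58188.58
Σ | 16760.09 |  |  | 1972903.60 | 669159.47
x_c = 1972903.60 / 16760.09 = 117.71 cm
y_c = 669159.47 / 16760.09 = 39.93 cm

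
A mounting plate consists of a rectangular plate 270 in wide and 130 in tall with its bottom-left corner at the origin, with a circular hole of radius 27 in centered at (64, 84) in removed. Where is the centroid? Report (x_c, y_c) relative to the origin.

x_c = 139.96 in, y_c = 63.67 in

plate: A = 270 × 130 = 35100.00, centroid at (135.00, 65.00).
hole: A = −π·27² = -2290.22, centroid at (64.00, 84.00).
ΣA = 32809.78 in²
ΣAx_c = (35100.00)(135.00) + (-2290.22)(64.00) = 4591925.85 in³
ΣAy_c = (35100.00)(65.00) + (-2290.22)(84.00) = 2089121.43 in³
x_c = 4591925.85 / 32809.78 = 139.96 in
y_c = 2089121.43 / 32809.78 = 63.67 in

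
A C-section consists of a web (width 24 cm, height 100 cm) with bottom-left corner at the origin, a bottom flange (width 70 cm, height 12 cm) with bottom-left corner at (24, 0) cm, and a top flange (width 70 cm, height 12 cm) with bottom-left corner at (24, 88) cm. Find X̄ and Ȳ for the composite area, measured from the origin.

Part | A | x̄ᵢ | ȳᵢ | A·x̄ᵢ | A·ȳᵢ
web | 2400.00 | 12.00 | 50.00 | 28800.00 | 120000.00
bottom flange | 840.00 | 59.00 | 6.00 | 49560.00 | 5040.00
top flange | 840.00 | 59.00 | 94.00 | 49560.00 | 78960.00
Σ | 4080.00 |  |  | 127920.00 | 204000.00
X̄ = 127920.00 / 4080.00 = 31.35 cm
Ȳ = 204000.00 / 4080.00 = 50.00 cm

X̄ = 31.35 cm, Ȳ = 50.00 cm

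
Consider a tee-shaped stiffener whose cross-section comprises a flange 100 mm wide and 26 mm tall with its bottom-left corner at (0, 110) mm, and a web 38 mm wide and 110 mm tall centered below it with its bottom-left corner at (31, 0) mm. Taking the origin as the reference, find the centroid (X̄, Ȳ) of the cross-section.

X̄ = 50.00 mm, Ȳ = 81.08 mm

Part | A | x̄ᵢ | ȳᵢ | A·x̄ᵢ | A·ȳᵢ
web | 4180.00 | 50.00 | 55.00 | 209000.00 | 229900.00
flange | 2600.00 | 50.00 | 123.00 | 130000.00 | 319800.00
Σ | 6780.00 |  |  | 339000.00 | 549700.00
X̄ = 339000.00 / 6780.00 = 50.00 mm
Ȳ = 549700.00 / 6780.00 = 81.08 mm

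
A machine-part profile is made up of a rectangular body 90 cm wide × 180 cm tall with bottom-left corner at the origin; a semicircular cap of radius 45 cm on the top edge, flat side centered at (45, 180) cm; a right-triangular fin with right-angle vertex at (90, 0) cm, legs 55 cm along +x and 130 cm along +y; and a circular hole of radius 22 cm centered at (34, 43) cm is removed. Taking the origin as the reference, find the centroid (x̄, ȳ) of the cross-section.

rectangular body: A = 90 × 180 = 16200.00, centroid at (45.00, 90.00).
semicircular top: A = ½π·45² = 3180.86, centroid at (45.00, 199.10).
triangular fin: A = ½·55·130 = 3575.00, centroid at (108.33, 43.33).
hole: A = −π·22² = -1520.53, centroid at (34.00, 43.00).
ΣA = 21435.33 cm², ΣAx̄ = 1207732.43 cm³, ΣAȳ = 2180839.10 cm³.
x̄ = 1207732.43/21435.33 = 56.34 cm; ȳ = 2180839.10/21435.33 = 101.74 cm.

x̄ = 56.34 cm, ȳ = 101.74 cm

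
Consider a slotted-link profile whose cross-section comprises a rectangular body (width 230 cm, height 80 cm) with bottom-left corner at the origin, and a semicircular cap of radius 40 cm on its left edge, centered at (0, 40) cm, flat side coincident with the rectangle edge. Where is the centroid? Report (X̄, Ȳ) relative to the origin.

rectangular body: A = 230 × 80 = 18400.00, centroid at (115.00, 40.00).
semicircular end: A = ½π·40² = 2513.27, centroid at (-16.98, 40.00).
ΣA = 20913.27 cm², ΣAX̄ = 2073333.33 cm³, ΣAȲ = 836530.96 cm³.
X̄ = 2073333.33/20913.27 = 99.14 cm; Ȳ = 836530.96/20913.27 = 40.00 cm.

X̄ = 99.14 cm, Ȳ = 40.00 cm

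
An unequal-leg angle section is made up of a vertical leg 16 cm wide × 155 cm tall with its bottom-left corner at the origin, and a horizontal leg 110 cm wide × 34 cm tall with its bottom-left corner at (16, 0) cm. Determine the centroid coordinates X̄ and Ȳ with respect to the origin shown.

vertical leg: A = 16 × 155 = 2480.00, centroid at (8.00, 77.50).
horizontal leg: A = 110 × 34 = 3740.00, centroid at (71.00, 17.00).
ΣA = 6220.00 cm²
ΣAX̄ = (2480.00)(8.00) + (3740.00)(71.00) = 285380.00 cm³
ΣAȲ = (2480.00)(77.50) + (3740.00)(17.00) = 255780.00 cm³
X̄ = 285380.00 / 6220.00 = 45.88 cm
Ȳ = 255780.00 / 6220.00 = 41.12 cm

X̄ = 45.88 cm, Ȳ = 41.12 cm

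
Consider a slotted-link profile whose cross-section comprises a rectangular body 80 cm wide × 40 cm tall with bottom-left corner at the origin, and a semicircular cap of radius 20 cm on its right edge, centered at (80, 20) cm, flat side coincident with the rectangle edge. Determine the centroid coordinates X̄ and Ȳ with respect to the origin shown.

X̄ = 47.96 cm, Ȳ = 20.00 cm

rectangular body: A = 80 × 40 = 3200.00, centroid at (40.00, 20.00).
semicircular end: A = ½π·20² = 628.32, centroid at (88.49, 20.00).
ΣA = 3828.32 cm², ΣAX̄ = 183598.82 cm³, ΣAȲ = 76566.37 cm³.
X̄ = 183598.82/3828.32 = 47.96 cm; Ȳ = 76566.37/3828.32 = 20.00 cm.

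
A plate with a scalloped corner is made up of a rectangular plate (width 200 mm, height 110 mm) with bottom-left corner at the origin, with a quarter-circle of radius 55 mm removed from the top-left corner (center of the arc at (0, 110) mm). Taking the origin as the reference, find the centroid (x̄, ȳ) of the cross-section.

x̄ = 109.28 mm, ȳ = 51.17 mm

Part | A | x̄ᵢ | ȳᵢ | A·x̄ᵢ | A·ȳᵢ
plate | 22000.00 | 100.00 | 55.00 | 2200000.00 | 1210000.00
removed quarter-circle | -2375.83 | 23.34 | 86.66 | -55458.33 | -205882.91
Σ | 19624.17 |  |  | 2144541.67 | 1004117.09
x̄ = 2144541.67 / 19624.17 = 109.28 mm
ȳ = 1004117.09 / 19624.17 = 51.17 mm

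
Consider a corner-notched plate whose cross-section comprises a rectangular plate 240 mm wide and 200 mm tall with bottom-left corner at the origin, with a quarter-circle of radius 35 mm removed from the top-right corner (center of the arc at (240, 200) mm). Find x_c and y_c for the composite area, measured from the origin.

x_c = 117.85 mm, y_c = 98.26 mm

plate: A = 240 × 200 = 48000.00, centroid at (120.00, 100.00).
removed quarter-circle: A = −¼π·35² = -962.11, centroid at (225.15, 185.15).
ΣA = 47037.89 mm²
ΣAx_c = (48000.00)(120.00) + (-962.11)(225.15) = 5543384.61 mm³
ΣAy_c = (48000.00)(100.00) + (-962.11)(185.15) = 4621869.12 mm³
x_c = 5543384.61 / 47037.89 = 117.85 mm
y_c = 4621869.12 / 47037.89 = 98.26 mm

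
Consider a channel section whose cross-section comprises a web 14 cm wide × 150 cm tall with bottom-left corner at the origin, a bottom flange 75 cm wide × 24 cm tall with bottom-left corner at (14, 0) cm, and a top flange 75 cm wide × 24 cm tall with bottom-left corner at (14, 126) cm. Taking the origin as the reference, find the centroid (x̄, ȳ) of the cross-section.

Part | A | x̄ᵢ | ȳᵢ | A·x̄ᵢ | A·ȳᵢ
web | 2100.00 | 7.00 | 75.00 | 14700.00 | 157500.00
bottom flange | 1800.00 | 51.50 | 12.00 | 92700.00 | 21600.00
top flange | 1800.00 | 51.50 | 138.00 | 92700.00 | 248400.00
Σ | 5700.00 |  |  | 200100.00 | 427500.00
x̄ = 200100.00 / 5700.00 = 35.11 cm
ȳ = 427500.00 / 5700.00 = 75.00 cm

x̄ = 35.11 cm, ȳ = 75.00 cm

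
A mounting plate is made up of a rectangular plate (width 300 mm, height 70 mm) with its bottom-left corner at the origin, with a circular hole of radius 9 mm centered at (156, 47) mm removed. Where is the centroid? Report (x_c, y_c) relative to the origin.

x_c = 149.93 mm, y_c = 34.85 mm

Part | A | x̄ᵢ | ȳᵢ | A·x̄ᵢ | A·ȳᵢ
plate | 21000.00 | 150.00 | 35.00 | 3150000.00 | 735000.00
hole | -254.47 | 156.00 | 47.00 | -39697.16 | -11960.04
Σ | 20745.53 |  |  | 3110302.84 | 723039.96
x_c = 3110302.84 / 20745.53 = 149.93 mm
y_c = 723039.96 / 20745.53 = 34.85 mm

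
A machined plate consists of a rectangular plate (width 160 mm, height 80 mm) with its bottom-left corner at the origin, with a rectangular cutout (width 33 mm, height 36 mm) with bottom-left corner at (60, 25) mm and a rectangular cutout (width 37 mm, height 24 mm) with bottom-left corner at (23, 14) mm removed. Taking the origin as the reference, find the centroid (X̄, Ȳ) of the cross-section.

Part | A | x̄ᵢ | ȳᵢ | A·x̄ᵢ | A·ȳᵢ
plate | 12800.00 | 80.00 | 40.00 | 1024000.00 | 512000.00
hole 1 | -1188.00 | 76.50 | 43.00 | -90882.00 | -51084.00
hole 2 | -888.00 | 41.50 | 26.00 | -36852.00 | -23088.00
Σ | 10724.00 |  |  | 896266.00 | 437828.00
X̄ = 896266.00 / 10724.00 = 83.58 mm
Ȳ = 437828.00 / 10724.00 = 40.83 mm

X̄ = 83.58 mm, Ȳ = 40.83 mm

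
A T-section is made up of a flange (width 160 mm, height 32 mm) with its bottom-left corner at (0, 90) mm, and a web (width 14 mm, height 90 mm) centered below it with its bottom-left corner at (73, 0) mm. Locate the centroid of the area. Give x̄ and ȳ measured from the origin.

x̄ = 80.00 mm, ȳ = 93.95 mm

Part | A | x̄ᵢ | ȳᵢ | A·x̄ᵢ | A·ȳᵢ
web | 1260.00 | 80.00 | 45.00 | 100800.00 | 56700.00
flange | 5120.00 | 80.00 | 106.00 | 409600.00 | 542720.00
Σ | 6380.00 |  |  | 510400.00 | 599420.00
x̄ = 510400.00 / 6380.00 = 80.00 mm
ȳ = 599420.00 / 6380.00 = 93.95 mm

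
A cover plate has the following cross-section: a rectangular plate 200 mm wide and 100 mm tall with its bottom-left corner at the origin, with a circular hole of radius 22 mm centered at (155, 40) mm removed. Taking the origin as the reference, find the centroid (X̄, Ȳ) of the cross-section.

plate: A = 200 × 100 = 20000.00, centroid at (100.00, 50.00).
hole: A = −π·22² = -1520.53, centroid at (155.00, 40.00).
ΣA = 18479.47 mm², ΣAX̄ = 1764317.72 mm³, ΣAȲ = 939178.77 mm³.
X̄ = 1764317.72/18479.47 = 95.47 mm; Ȳ = 939178.77/18479.47 = 50.82 mm.

X̄ = 95.47 mm, Ȳ = 50.82 mm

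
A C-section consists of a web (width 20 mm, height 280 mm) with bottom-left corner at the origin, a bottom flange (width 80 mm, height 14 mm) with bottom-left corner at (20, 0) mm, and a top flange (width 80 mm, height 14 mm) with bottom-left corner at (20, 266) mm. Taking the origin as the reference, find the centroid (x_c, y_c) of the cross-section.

x_c = 24.29 mm, y_c = 140.00 mm

web: A = 20 × 280 = 5600.00, centroid at (10.00, 140.00).
bottom flange: A = 80 × 14 = 1120.00, centroid at (60.00, 7.00).
top flange: A = 80 × 14 = 1120.00, centroid at (60.00, 273.00).
ΣA = 7840.00 mm², ΣAx_c = 190400.00 mm³, ΣAy_c = 1097600.00 mm³.
x_c = 190400.00/7840.00 = 24.29 mm; y_c = 1097600.00/7840.00 = 140.00 mm.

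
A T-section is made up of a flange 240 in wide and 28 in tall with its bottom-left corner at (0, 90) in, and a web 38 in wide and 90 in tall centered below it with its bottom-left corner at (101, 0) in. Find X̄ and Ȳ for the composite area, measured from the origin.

X̄ = 120.00 in, Ȳ = 84.10 in

web: A = 38 × 90 = 3420.00, centroid at (120.00, 45.00).
flange: A = 240 × 28 = 6720.00, centroid at (120.00, 104.00).
ΣA = 10140.00 in², ΣAX̄ = 1216800.00 in³, ΣAȲ = 852780.00 in³.
X̄ = 1216800.00/10140.00 = 120.00 in; Ȳ = 852780.00/10140.00 = 84.10 in.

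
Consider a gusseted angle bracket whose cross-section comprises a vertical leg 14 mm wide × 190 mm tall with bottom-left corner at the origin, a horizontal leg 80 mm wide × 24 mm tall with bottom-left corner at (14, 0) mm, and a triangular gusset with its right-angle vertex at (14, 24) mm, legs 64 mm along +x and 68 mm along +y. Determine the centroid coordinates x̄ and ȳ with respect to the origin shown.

x̄ = 29.48 mm, ȳ = 55.84 mm

Part | A | x̄ᵢ | ȳᵢ | A·x̄ᵢ | A·ȳᵢ
vertical leg | 2660.00 | 7.00 | 95.00 | 18620.00 | 252700.00
horizontal leg | 1920.00 | 54.00 | 12.00 | 103680.00 | 23040.00
gusset | 2176.00 | 35.33 | 46.67 | 76885.33 | 101546.67
Σ | 6756.00 |  |  | 199185.33 | 377286.67
x̄ = 199185.33 / 6756.00 = 29.48 mm
ȳ = 377286.67 / 6756.00 = 55.84 mm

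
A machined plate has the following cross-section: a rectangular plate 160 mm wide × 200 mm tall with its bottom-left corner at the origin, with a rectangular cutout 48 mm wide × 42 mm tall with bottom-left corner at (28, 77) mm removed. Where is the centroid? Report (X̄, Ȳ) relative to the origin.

X̄ = 81.88 mm, Ȳ = 100.13 mm

plate: A = 160 × 200 = 32000.00, centroid at (80.00, 100.00).
hole: A = −(48 × 42) = -2016.00, centroid at (52.00, 98.00).
ΣA = 29984.00 mm²
ΣAX̄ = (32000.00)(80.00) + (-2016.00)(52.00) = 2455168.00 mm³
ΣAȲ = (32000.00)(100.00) + (-2016.00)(98.00) = 3002432.00 mm³
X̄ = 2455168.00 / 29984.00 = 81.88 mm
Ȳ = 3002432.00 / 29984.00 = 100.13 mm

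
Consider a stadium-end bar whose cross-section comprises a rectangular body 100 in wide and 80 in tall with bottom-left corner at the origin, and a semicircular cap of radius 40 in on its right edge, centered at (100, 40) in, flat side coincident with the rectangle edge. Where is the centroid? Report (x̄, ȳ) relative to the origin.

rectangular body: A = 100 × 80 = 8000.00, centroid at (50.00, 40.00).
semicircular end: A = ½π·40² = 2513.27, centroid at (116.98, 40.00).
ΣA = 10513.27 in², ΣAx̄ = 693994.08 in³, ΣAȳ = 420530.96 in³.
x̄ = 693994.08/10513.27 = 66.01 in; ȳ = 420530.96/10513.27 = 40.00 in.

x̄ = 66.01 in, ȳ = 40.00 in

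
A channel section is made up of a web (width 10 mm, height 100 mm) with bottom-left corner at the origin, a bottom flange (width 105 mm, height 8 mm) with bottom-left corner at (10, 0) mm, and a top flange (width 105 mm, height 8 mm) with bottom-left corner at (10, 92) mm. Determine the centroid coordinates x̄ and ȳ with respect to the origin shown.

Part | A | x̄ᵢ | ȳᵢ | A·x̄ᵢ | A·ȳᵢ
web | 1000.00 | 5.00 | 50.00 | 5000.00 | 50000.00
bottom flange | 840.00 | 62.50 | 4.00 | 52500.00 | 3360.00
top flange | 840.00 | 62.50 | 96.00 | 52500.00 | 80640.00
Σ | 2680.00 |  |  | 110000.00 | 134000.00
x̄ = 110000.00 / 2680.00 = 41.04 mm
ȳ = 134000.00 / 2680.00 = 50.00 mm

x̄ = 41.04 mm, ȳ = 50.00 mm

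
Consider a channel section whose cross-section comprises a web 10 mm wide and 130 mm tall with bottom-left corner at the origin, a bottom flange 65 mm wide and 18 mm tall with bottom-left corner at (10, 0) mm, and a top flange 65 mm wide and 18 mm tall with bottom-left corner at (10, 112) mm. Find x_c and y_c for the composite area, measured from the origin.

Part | A | x̄ᵢ | ȳᵢ | A·x̄ᵢ | A·ȳᵢ
web | 1300.00 | 5.00 | 65.00 | 6500.00 | 84500.00
bottom flange | 1170.00 | 42.50 | 9.00 | 49725.00 | 10530.00
top flange | 1170.00 | 42.50 | 121.00 | 49725.00 | 141570.00
Σ | 3640.00 |  |  | 105950.00 | 236600.00
x_c = 105950.00 / 3640.00 = 29.11 mm
y_c = 236600.00 / 3640.00 = 65.00 mm

x_c = 29.11 mm, y_c = 65.00 mm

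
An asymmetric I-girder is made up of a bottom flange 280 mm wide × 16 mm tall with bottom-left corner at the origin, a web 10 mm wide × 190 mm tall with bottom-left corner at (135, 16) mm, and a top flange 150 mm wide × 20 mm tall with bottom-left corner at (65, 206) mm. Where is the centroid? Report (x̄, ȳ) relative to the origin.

bottom flange: A = 280 × 16 = 4480.00, centroid at (140.00, 8.00).
web: A = 10 × 190 = 1900.00, centroid at (140.00, 111.00).
top flange: A = 150 × 20 = 3000.00, centroid at (140.00, 216.00).
ΣA = 9380.00 mm²
ΣAx̄ = (4480.00)(140.00) + (1900.00)(140.00) + (3000.00)(140.00) = 1313200.00 mm³
ΣAȳ = (4480.00)(8.00) + (1900.00)(111.00) + (3000.00)(216.00) = 894740.00 mm³
x̄ = 1313200.00 / 9380.00 = 140.00 mm
ȳ = 894740.00 / 9380.00 = 95.39 mm

x̄ = 140.00 mm, ȳ = 95.39 mm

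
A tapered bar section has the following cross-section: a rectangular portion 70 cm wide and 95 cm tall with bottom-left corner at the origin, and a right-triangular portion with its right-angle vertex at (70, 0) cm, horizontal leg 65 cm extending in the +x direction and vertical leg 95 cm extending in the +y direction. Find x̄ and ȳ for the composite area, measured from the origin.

x̄ = 52.97 cm, ȳ = 42.48 cm

rectangular portion: A = 70 × 95 = 6650.00, centroid at (35.00, 47.50).
triangular portion: A = ½·65·95 = 3087.50, centroid at (91.67, 31.67).
ΣA = 9737.50 cm²
ΣAx̄ = (6650.00)(35.00) + (3087.50)(91.67) = 515770.83 cm³
ΣAȳ = (6650.00)(47.50) + (3087.50)(31.67) = 413645.83 cm³
x̄ = 515770.83 / 9737.50 = 52.97 cm
ȳ = 413645.83 / 9737.50 = 42.48 cm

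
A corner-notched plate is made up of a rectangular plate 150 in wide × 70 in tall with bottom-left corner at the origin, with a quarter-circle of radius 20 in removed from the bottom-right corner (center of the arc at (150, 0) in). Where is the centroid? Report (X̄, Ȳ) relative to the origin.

X̄ = 72.95 in, Ȳ = 35.82 in

plate: A = 150 × 70 = 10500.00, centroid at (75.00, 35.00).
removed quarter-circle: A = −¼π·20² = -314.16, centroid at (141.51, 8.49).
ΣA = 10185.84 in²
ΣAX̄ = (10500.00)(75.00) + (-314.16)(141.51) = 743042.78 in³
ΣAȲ = (10500.00)(35.00) + (-314.16)(8.49) = 364833.33 in³
X̄ = 743042.78 / 10185.84 = 72.95 in
Ȳ = 364833.33 / 10185.84 = 35.82 in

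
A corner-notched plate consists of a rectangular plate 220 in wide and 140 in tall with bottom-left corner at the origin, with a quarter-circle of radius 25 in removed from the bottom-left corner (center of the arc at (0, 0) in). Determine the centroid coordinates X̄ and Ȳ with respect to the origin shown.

X̄ = 111.61 in, Ȳ = 70.96 in

plate: A = 220 × 140 = 30800.00, centroid at (110.00, 70.00).
removed quarter-circle: A = −¼π·25² = -490.87, centroid at (10.61, 10.61).
ΣA = 30309.13 in², ΣAX̄ = 3382791.67 in³, ΣAȲ = 2150791.67 in³.
X̄ = 3382791.67/30309.13 = 111.61 in; Ȳ = 2150791.67/30309.13 = 70.96 in.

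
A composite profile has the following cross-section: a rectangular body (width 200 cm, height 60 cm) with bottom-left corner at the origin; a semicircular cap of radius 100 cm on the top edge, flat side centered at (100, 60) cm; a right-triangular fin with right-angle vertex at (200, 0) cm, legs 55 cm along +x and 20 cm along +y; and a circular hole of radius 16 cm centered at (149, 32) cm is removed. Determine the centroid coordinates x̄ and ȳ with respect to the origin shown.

x̄ = 100.94 cm, ȳ = 70.92 cm

Part | A | x̄ᵢ | ȳᵢ | A·x̄ᵢ | A·ȳᵢ
rectangular body | 12000.00 | 100.00 | 30.00 | 1200000.00 | 360000.00
semicircular top | 15707.96 | 100.00 | 102.44 | 1570796.33 | 1609144.46
triangular fin | 550.00 | 218.33 | 6.67 | 120083.33 | 3666.67
hole | -804.25 | 149.00 | 32.00 | -119832.91 | -25735.93
Σ | 27453.72 |  |  | 2771046.75 | 1947075.20
x̄ = 2771046.75 / 27453.72 = 100.94 cm
ȳ = 1947075.20 / 27453.72 = 70.92 cm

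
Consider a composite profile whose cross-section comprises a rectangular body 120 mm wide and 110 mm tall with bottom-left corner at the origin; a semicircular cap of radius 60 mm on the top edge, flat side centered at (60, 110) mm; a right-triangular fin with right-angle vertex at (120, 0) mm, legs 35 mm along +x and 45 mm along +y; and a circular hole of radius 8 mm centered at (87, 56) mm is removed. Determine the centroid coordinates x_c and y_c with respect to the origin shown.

rectangular body: A = 120 × 110 = 13200.00, centroid at (60.00, 55.00).
semicircular top: A = ½π·60² = 5654.87, centroid at (60.00, 135.46).
triangular fin: A = ½·35·45 = 787.50, centroid at (131.67, 15.00).
hole: A = −π·8² = -201.06, centroid at (87.00, 56.00).
ΣA = 19441.30 mm²
ΣAx_c = (13200.00)(60.00) + (5654.87)(60.00) + (787.50)(131.67) + (-201.06)(87.00) = 1217487.12 mm³
ΣAy_c = (13200.00)(55.00) + (5654.87)(135.46) + (787.50)(15.00) + (-201.06)(56.00) = 1492588.38 mm³
x_c = 1217487.12 / 19441.30 = 62.62 mm
y_c = 1492588.38 / 19441.30 = 76.77 mm

x_c = 62.62 mm, y_c = 76.77 mm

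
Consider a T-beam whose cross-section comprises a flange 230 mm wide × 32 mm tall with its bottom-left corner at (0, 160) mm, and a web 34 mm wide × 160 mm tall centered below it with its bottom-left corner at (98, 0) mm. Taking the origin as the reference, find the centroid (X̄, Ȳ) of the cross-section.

web: A = 34 × 160 = 5440.00, centroid at (115.00, 80.00).
flange: A = 230 × 32 = 7360.00, centroid at (115.00, 176.00).
ΣA = 12800.00 mm², ΣAX̄ = 1472000.00 mm³, ΣAȲ = 1730560.00 mm³.
X̄ = 1472000.00/12800.00 = 115.00 mm; Ȳ = 1730560.00/12800.00 = 135.20 mm.

X̄ = 115.00 mm, Ȳ = 135.20 mm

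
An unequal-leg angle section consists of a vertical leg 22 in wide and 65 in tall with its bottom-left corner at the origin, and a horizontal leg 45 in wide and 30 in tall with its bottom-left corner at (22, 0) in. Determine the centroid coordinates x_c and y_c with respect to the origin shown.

x_c = 27.27 in, y_c = 24.00 in

vertical leg: A = 22 × 65 = 1430.00, centroid at (11.00, 32.50).
horizontal leg: A = 45 × 30 = 1350.00, centroid at (44.50, 15.00).
ΣA = 2780.00 in²
ΣAx_c = (1430.00)(11.00) + (1350.00)(44.50) = 75805.00 in³
ΣAy_c = (1430.00)(32.50) + (1350.00)(15.00) = 66725.00 in³
x_c = 75805.00 / 2780.00 = 27.27 in
y_c = 66725.00 / 2780.00 = 24.00 in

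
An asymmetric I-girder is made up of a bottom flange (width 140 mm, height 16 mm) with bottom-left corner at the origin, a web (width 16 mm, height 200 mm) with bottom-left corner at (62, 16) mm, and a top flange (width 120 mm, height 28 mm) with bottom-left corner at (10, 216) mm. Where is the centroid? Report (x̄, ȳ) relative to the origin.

bottom flange: A = 140 × 16 = 2240.00, centroid at (70.00, 8.00).
web: A = 16 × 200 = 3200.00, centroid at (70.00, 116.00).
top flange: A = 120 × 28 = 3360.00, centroid at (70.00, 230.00).
ΣA = 8800.00 mm², ΣAx̄ = 616000.00 mm³, ΣAȳ = 1161920.00 mm³.
x̄ = 616000.00/8800.00 = 70.00 mm; ȳ = 1161920.00/8800.00 = 132.04 mm.

x̄ = 70.00 mm, ȳ = 132.04 mm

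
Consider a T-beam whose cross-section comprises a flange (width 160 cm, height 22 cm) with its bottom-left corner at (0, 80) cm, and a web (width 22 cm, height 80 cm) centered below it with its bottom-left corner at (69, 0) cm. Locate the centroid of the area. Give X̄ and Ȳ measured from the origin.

X̄ = 80.00 cm, Ȳ = 74.00 cm

web: A = 22 × 80 = 1760.00, centroid at (80.00, 40.00).
flange: A = 160 × 22 = 3520.00, centroid at (80.00, 91.00).
ΣA = 5280.00 cm²
ΣAX̄ = (1760.00)(80.00) + (3520.00)(80.00) = 422400.00 cm³
ΣAȲ = (1760.00)(40.00) + (3520.00)(91.00) = 390720.00 cm³
X̄ = 422400.00 / 5280.00 = 80.00 cm
Ȳ = 390720.00 / 5280.00 = 74.00 cm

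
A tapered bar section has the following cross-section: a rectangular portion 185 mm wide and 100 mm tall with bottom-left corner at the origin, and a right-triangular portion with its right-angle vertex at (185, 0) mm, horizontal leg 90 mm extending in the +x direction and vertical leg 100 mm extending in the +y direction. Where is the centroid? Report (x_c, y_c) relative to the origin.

x_c = 116.47 mm, y_c = 46.74 mm

rectangular portion: A = 185 × 100 = 18500.00, centroid at (92.50, 50.00).
triangular portion: A = ½·90·100 = 4500.00, centroid at (215.00, 33.33).
ΣA = 23000.00 mm², ΣAx_c = 2678750.00 mm³, ΣAy_c = 1075000.00 mm³.
x_c = 2678750.00/23000.00 = 116.47 mm; y_c = 1075000.00/23000.00 = 46.74 mm.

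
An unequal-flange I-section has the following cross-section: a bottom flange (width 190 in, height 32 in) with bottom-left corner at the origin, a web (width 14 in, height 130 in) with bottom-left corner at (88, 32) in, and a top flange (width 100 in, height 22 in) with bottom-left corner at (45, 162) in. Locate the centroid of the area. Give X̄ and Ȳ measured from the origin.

X̄ = 95.00 in, Ȳ = 64.79 in

bottom flange: A = 190 × 32 = 6080.00, centroid at (95.00, 16.00).
web: A = 14 × 130 = 1820.00, centroid at (95.00, 97.00).
top flange: A = 100 × 22 = 2200.00, centroid at (95.00, 173.00).
ΣA = 10100.00 in²
ΣAX̄ = (6080.00)(95.00) + (1820.00)(95.00) + (2200.00)(95.00) = 959500.00 in³
ΣAȲ = (6080.00)(16.00) + (1820.00)(97.00) + (2200.00)(173.00) = 654420.00 in³
X̄ = 959500.00 / 10100.00 = 95.00 in
Ȳ = 654420.00 / 10100.00 = 64.79 in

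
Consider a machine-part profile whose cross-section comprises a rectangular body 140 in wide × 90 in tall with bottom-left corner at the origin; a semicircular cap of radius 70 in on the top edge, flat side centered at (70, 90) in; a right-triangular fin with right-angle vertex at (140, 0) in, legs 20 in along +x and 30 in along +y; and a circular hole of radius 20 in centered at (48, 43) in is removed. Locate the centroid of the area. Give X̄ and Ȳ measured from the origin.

X̄ = 72.62 in, Ȳ = 74.32 in

rectangular body: A = 140 × 90 = 12600.00, centroid at (70.00, 45.00).
semicircular top: A = ½π·70² = 7696.90, centroid at (70.00, 119.71).
triangular fin: A = ½·20·30 = 300.00, centroid at (146.67, 10.00).
hole: A = −π·20² = -1256.64, centroid at (48.00, 43.00).
ΣA = 19340.26 in²
ΣAX̄ = (12600.00)(70.00) + (7696.90)(70.00) + (300.00)(146.67) + (-1256.64)(48.00) = 1404464.56 in³
ΣAȲ = (12600.00)(45.00) + (7696.90)(119.71) + (300.00)(10.00) + (-1256.64)(43.00) = 1437352.45 in³
X̄ = 1404464.56 / 19340.26 = 72.62 in
Ȳ = 1437352.45 / 19340.26 = 74.32 in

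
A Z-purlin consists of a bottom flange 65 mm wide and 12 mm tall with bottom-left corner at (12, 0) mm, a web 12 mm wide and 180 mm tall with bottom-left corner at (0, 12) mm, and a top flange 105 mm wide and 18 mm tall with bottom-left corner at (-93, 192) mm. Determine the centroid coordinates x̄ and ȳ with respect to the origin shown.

bottom flange: A = 65 × 12 = 780.00, centroid at (44.50, 6.00).
web: A = 12 × 180 = 2160.00, centroid at (6.00, 102.00).
top flange: A = 105 × 18 = 1890.00, centroid at (-40.50, 201.00).
ΣA = 4830.00 mm²
ΣAx̄ = (780.00)(44.50) + (2160.00)(6.00) + (1890.00)(-40.50) = -28875.00 mm³
ΣAȳ = (780.00)(6.00) + (2160.00)(102.00) + (1890.00)(201.00) = 604890.00 mm³
x̄ = -28875.00 / 4830.00 = -5.98 mm
ȳ = 604890.00 / 4830.00 = 125.24 mm

x̄ = -5.98 mm, ȳ = 125.24 mm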